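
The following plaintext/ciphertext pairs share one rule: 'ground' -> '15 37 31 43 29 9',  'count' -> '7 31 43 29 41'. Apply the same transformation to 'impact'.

The formula is n = 2×(alphabet index, a=1) + 1.
Applying it to impact: i=9→19, m=13→27, p=16→33, a=1→3, c=3→7, t=20→41.

19 27 33 3 7 41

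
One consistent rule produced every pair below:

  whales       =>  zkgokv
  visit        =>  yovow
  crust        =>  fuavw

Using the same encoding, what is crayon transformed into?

fugbuq

The shift depends on letter class: consonant w→z is +3, but vowel a→g is +6. The rule splits by letter class: vowels +6, consonants +3.
On crayon: c(cons)+3=f, r(cons)+3=u, a(vowel)+6=g, y(cons)+3=b, o(vowel)+6=u, n(cons)+3=q.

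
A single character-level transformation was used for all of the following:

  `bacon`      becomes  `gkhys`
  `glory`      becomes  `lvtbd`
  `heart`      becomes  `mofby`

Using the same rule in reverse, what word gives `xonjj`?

seize

The shifts repeat in a cycle of length 2: positions 0,1,… shift by +5, +10, then the pattern repeats.
Decoding xonjj: x−5=s, o−10=e, n−5=i, j−10=z, j−5=e.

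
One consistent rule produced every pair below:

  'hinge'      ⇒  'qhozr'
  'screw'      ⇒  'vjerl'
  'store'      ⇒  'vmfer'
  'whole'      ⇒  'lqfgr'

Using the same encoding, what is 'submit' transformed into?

This is an affine cipher: with a=0,…,z=25, each position x becomes (17x+1) mod 26.
On submit: s(18)→17·18+1≡21=v; u(20)→17·20+1≡3=d; b(1)→17·1+1≡18=s; m(12)→17·12+1≡23=x; i(8)→17·8+1≡7=h; t(19)→17·19+1≡12=m (all mod 26).

vdsxhm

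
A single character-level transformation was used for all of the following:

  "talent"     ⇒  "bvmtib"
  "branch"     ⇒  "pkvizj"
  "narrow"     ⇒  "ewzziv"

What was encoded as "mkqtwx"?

The output letters match the input read backwards, each shifted +8: talent reversed is tnelat. Read the word backwards and shift each letter +8.
Undoing it on mkqtwx: shift back: m−8=e, k−8=c, q−8=i, t−8=l, w−8=o, x−8=p → ecilop; then reverse → police.

police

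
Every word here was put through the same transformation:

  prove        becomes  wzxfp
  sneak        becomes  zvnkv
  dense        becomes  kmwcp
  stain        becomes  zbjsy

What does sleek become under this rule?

ztnov

The shift increases by 1 at each position, starting from +7: 7, 8, 9, ….
Applying it to sleek: s+7=z, l+8=t, e+9=n, e+10=o, k+11=v.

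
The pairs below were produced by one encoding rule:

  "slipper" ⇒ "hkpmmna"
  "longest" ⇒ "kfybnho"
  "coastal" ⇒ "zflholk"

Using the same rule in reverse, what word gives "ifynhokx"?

s(18)→h(7) and l(11)→k(10) fit y≡7x+11 (mod 26); the inverse of 7 mod 26 is 15. Treating letters as 0–25, the rule is x ↦ 7x + 11 (mod 26).
Undoing it on ifynhokx: i(8)→15·(8−11)≡7=h; f(5)→15·(5−11)≡14=o; y(24)→15·(24−11)≡13=n; n(13)→15·(13−11)≡4=e; h(7)→15·(7−11)≡18=s; o(14)→15·(14−11)≡19=t; k(10)→15·(10−11)≡11=l; x(23)→15·(23−11)≡24=y (all mod 26).

honestly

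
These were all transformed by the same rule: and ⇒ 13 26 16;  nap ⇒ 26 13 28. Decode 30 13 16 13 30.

Each letter is replaced by its alphabet position (a=1..z=26) + 12.
Undoing it on 30 13 16 13 30: 30→(30−12)÷1=18=r, 13→(13−12)÷1=1=a, 16→(16−12)÷1=4=d, 13→(13−12)÷1=1=a, 30→(30−12)÷1=18=r.

radar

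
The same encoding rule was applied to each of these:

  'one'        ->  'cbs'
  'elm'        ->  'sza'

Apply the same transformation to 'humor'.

viacf

Compare letters: o→c is +14, n→b is +14, e→s is +14 — a constant shift. Each letter is shifted forward by 14 in the alphabet (a Caesar shift of +14).
On humor: h+14=v, u+14=i, m+14=a, o+14=c, r+14=f.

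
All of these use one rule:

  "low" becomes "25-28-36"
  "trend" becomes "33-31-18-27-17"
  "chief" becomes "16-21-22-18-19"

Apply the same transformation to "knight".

l is letter #12 and maps to 25: an offset of 13. Each letter is replaced by its alphabet position (a=1..z=26) + 13.
On knight: k=11→24, n=14→27, i=9→22, g=7→20, h=8→21, t=20→33.

24-27-22-20-21-33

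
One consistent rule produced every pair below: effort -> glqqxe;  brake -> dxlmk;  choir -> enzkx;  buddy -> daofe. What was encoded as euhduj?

cowboy

It's a Vigenère-style cipher with numeric key [2,6,11]: position i shifts by key[i mod 3].
Decoding euhduj: e−2=c, u−6=o, h−11=w, d−2=b, u−6=o, j−11=y.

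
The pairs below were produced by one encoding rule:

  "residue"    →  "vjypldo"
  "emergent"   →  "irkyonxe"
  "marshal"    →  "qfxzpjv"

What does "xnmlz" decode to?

Each letter shifts forward by (position + 4), i.e. 4, 5, 6, … — the shift grows by one for each successive letter.
Reversing it on xnmlz: x−4=t, n−5=i, m−6=g, l−7=e, z−8=r.

tiger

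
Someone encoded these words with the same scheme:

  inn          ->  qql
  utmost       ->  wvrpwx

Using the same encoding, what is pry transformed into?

bus

Two steps: reverse the string, then apply a Caesar shift of +3.
On pry: reverse → yrp; then shift: y+3=b, r+3=u, p+3=s.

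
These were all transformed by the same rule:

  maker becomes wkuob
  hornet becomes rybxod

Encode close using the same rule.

Compare letters: m→w is +10, a→k is +10, k→u is +10 — a constant shift. Every letter moves 10 places later in the alphabet, wrapping around z→a.
On close: c+10=m, l+10=v, o+10=y, s+10=c, e+10=o.

mvyco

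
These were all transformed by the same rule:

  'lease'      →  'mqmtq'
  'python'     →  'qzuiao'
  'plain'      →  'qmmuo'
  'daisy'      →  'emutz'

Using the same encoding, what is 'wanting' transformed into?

xmouuoh

The rule splits by letter class: vowels +12, consonants +1.
For wanting: w(cons)+1=x, a(vowel)+12=m, n(cons)+1=o, t(cons)+1=u, i(vowel)+12=u, n(cons)+1=o, g(cons)+1=h.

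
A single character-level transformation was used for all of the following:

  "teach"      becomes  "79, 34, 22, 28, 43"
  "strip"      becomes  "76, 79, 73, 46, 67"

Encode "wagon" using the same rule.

88, 22, 40, 64, 61

t(#20)→79 and e(#5)→34: differences scale by 3, so n = 3·pos + 19. The formula is n = 3×(alphabet index, a=1) + 19.
For wagon: w=23→88, a=1→22, g=7→40, o=15→64, n=14→61.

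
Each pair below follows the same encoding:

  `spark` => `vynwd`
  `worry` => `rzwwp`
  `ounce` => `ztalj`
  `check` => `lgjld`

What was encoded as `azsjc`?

novel

Treating letters as 0–25, the rule is x ↦ 25x + 13 (mod 26).
Undoing it on azsjc: a(0)→25·(0−13)≡13=n; z(25)→25·(25−13)≡14=o; s(18)→25·(18−13)≡21=v; j(9)→25·(9−13)≡4=e; c(2)→25·(2−13)≡11=l (all mod 26).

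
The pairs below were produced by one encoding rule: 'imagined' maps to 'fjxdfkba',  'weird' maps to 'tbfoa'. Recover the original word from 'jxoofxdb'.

Compare letters: i→f is +23, m→j is +23, a→x is +23 — a constant shift. This is a Caesar cipher with shift 23.
Reversing it on jxoofxdb: j−23=m, x−23=a, o−23=r, o−23=r, f−23=i, x−23=a, d−23=g, b−23=e.

marriage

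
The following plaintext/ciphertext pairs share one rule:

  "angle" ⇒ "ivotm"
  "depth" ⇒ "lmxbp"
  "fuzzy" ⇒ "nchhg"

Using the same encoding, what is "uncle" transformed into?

cvktm

This is a Caesar cipher with shift 8.
For uncle: u+8=c, n+8=v, c+8=k, l+8=t, e+8=m.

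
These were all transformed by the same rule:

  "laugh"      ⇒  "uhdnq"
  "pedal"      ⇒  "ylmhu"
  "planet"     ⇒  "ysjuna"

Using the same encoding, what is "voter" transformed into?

A repeating key of period 2 is used — shifts +9, +7 over and over.
Applying it to voter: v+9=e, o+7=v, t+9=c, e+7=l, r+9=a.

evcla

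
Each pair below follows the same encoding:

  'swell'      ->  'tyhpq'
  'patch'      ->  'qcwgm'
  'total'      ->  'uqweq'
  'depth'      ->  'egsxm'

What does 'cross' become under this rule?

In swell: s→t is +1, w→y is +2, e→h is +3, l→p is +4 — the shift increases by 1 each position. Letter i (0-indexed) is shifted by i+1, so successive shifts are 1, 2, 3, ….
On cross: c+1=d, r+2=t, o+3=r, s+4=w, s+5=x.

dtrwx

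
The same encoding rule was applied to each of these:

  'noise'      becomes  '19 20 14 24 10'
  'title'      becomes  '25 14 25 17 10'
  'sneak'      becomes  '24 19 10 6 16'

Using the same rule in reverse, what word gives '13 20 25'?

hot

n is letter #14 and maps to 19: an offset of 5. The number is (letter's place in the alphabet, a=1) + 5.
Reversing it on 13 20 25: 13→(13−5)÷1=8=h, 20→(20−5)÷1=15=o, 25→(25−5)÷1=20=t.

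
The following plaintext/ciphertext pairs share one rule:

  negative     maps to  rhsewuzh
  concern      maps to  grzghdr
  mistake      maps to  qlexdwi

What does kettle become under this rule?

Shifts by position in negative: pos 0: n→r (+4), pos 1: e→h (+3), pos 2: g→s (+12), pos 3: a→e (+4), pos 4: t→w (+3), pos 5: i→u (+12) — repeating every 3. It's a Vigenère-style cipher with numeric key [4,3,12]: position i shifts by key[i mod 3].
On kettle: k+4=o, e+3=h, t+12=f, t+4=x, l+3=o, e+12=q.

ohfxoq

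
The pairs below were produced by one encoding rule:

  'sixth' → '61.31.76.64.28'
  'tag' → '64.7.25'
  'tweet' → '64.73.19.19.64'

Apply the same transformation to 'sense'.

The formula is n = 3×(alphabet index, a=1) + 4.
Applying it to sense: s=19→61, e=5→19, n=14→46, s=19→61, e=5→19.

61.19.46.61.19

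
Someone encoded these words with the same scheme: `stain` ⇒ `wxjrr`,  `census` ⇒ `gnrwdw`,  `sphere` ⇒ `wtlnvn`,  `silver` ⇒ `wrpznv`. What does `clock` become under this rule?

The shift depends on letter class: consonant s→w is +4, but vowel a→j is +9. Two shifts are in play — +9 for a/e/i/o/u, +4 for every other letter.
For clock: c(cons)+4=g, l(cons)+4=p, o(vowel)+9=x, c(cons)+4=g, k(cons)+4=o.

gpxgo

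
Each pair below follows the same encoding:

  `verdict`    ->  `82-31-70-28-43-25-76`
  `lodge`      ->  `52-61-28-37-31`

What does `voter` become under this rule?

v(#22)→82 and e(#5)→31: differences scale by 3, so n = 3·pos + 16. The formula is n = 3×(alphabet index, a=1) + 16.
Applying it to voter: v=22→82, o=15→61, t=20→76, e=5→31, r=18→70.

82-61-76-31-70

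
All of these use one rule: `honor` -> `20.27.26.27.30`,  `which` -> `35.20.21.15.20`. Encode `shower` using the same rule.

31.20.27.35.17.30

h is letter #8 and maps to 20: an offset of 12. The number is (letter's place in the alphabet, a=1) + 12.
Applying it to shower: s=19→31, h=8→20, o=15→27, w=23→35, e=5→17, r=18→30.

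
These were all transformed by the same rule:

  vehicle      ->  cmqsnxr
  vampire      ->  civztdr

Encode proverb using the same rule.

wzxfpdo

In vehicle: v→c is +7, e→m is +8, h→q is +9, i→s is +10 — the shift increases by 1 each position. The shift increases by 1 at each position, starting from +7: 7, 8, 9, ….
On proverb: p+7=w, r+8=z, o+9=x, v+10=f, e+11=p, r+12=d, b+13=o.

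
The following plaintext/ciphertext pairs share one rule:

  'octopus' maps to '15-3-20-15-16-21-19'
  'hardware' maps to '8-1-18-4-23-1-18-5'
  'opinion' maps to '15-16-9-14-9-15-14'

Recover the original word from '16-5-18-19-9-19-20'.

o is letter #15 and maps to 15: an offset of 0. Letters become their 1-indexed alphabet positions: a=1 … z=26.
Undoing it on 16-5-18-19-9-19-20: 16=p, 5=e, 18=r, 19=s, 9=i, 19=s, 20=t.

persist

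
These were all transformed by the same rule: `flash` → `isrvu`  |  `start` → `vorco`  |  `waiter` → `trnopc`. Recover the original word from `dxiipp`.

This is an affine cipher: with a=0,…,z=25, each position x becomes (19x+17) mod 26.
Decoding dxiipp: d(3)→11·(3−17)≡2=c; x(23)→11·(23−17)≡14=o; i(8)→11·(8−17)≡5=f; i(8)→11·(8−17)≡5=f; p(15)→11·(15−17)≡4=e; p(15)→11·(15−17)≡4=e (all mod 26).

coffee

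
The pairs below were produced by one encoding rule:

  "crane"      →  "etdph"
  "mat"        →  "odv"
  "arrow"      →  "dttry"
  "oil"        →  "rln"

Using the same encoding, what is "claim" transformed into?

The shift depends on letter class: consonant c→e is +2, but vowel a→d is +3. The rule splits by letter class: vowels +3, consonants +2.
For claim: c(cons)+2=e, l(cons)+2=n, a(vowel)+3=d, i(vowel)+3=l, m(cons)+2=o.

endlo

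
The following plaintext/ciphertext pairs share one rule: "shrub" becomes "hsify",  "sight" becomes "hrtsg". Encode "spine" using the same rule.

hkrmv

Each pair mirrors across the alphabet (s↔h, h↔s, r↔i): positions sum to 25. Letters are reflected about the middle of the alphabet (position → 25−position): Atbash.
Applying it to spine: s↔h, p↔k, i↔r, n↔m, e↔v.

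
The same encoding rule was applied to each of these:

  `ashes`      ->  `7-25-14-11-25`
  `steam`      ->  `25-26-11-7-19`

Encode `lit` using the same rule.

18-15-26

a is letter #1 and maps to 7: an offset of 6. The number is (letter's place in the alphabet, a=1) + 6.
For lit: l=12→18, i=9→15, t=20→26.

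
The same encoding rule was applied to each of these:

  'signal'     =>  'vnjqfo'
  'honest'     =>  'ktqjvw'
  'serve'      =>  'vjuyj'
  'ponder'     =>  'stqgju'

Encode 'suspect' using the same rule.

The shift depends on letter class: consonant s→v is +3, but vowel i→n is +5. Two shifts are in play — +5 for a/e/i/o/u, +3 for every other letter.
On suspect: s(cons)+3=v, u(vowel)+5=z, s(cons)+3=v, p(cons)+3=s, e(vowel)+5=j, c(cons)+3=f, t(cons)+3=w.

vzvsjfw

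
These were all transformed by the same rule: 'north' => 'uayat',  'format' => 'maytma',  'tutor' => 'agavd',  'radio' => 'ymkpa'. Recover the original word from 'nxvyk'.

glory

The shifts repeat in a cycle of length 3: positions 0,1,… shift by +7, +12, +7, then the pattern repeats.
Reversing it on nxvyk: n−7=g, x−12=l, v−7=o, y−7=r, k−12=y.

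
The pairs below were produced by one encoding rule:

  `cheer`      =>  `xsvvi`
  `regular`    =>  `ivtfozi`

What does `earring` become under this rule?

This is the alphabet-reversal cipher (Atbash): a becomes z, b becomes y, etc.
For earring: e↔v, a↔z, r↔i, r↔i, i↔r, n↔m, g↔t.

vziirmt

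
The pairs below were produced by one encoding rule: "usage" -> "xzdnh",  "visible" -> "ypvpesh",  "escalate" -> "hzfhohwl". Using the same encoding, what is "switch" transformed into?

A repeating key of period 2 is used — shifts +3, +7 over and over.
For switch: s+3=v, w+7=d, i+3=l, t+7=a, c+3=f, h+7=o.

vdlafo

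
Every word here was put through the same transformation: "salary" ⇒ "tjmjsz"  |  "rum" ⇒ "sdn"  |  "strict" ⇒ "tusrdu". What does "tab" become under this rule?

The shift depends on letter class: consonant s→t is +1, but vowel a→j is +9. Vowels shift forward by 9 and consonants shift forward by 1.
For tab: t(cons)+1=u, a(vowel)+9=j, b(cons)+1=c.

ujc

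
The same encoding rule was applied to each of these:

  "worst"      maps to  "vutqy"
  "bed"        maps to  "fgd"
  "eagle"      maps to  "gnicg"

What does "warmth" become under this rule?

The output letters match the input read backwards, each shifted +2: worst reversed is tsrow. The word is reversed, then every letter is shifted forward by 2.
On warmth: reverse → htmraw; then shift: h+2=j, t+2=v, m+2=o, r+2=t, a+2=c, w+2=y.

jvotcy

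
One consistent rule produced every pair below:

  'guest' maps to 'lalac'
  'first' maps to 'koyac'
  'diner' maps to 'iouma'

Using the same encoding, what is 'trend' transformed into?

In guest: g→l is +5, u→a is +6, e→l is +7, s→a is +8 — the shift increases by 1 each position. Letter i (0-indexed) is shifted by i+5, so successive shifts are 5, 6, 7, ….
Applying it to trend: t+5=y, r+6=x, e+7=l, n+8=v, d+9=m.

yxlvm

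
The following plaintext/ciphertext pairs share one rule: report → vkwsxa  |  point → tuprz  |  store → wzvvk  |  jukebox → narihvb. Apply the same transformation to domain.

Shifts by position in report: pos 0: r→v (+4), pos 1: e→k (+6), pos 2: p→w (+7), pos 3: o→s (+4), pos 4: r→x (+6), pos 5: t→a (+7) — repeating every 3. It's a Vigenère-style cipher with numeric key [4,6,7]: position i shifts by key[i mod 3].
For domain: d+4=h, o+6=u, m+7=t, a+4=e, i+6=o, n+7=u.

huteou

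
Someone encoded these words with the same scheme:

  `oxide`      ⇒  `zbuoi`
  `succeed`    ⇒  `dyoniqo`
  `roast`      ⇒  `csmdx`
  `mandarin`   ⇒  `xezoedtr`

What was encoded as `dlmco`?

shark

Shifts by position in oxide: pos 0: o→z (+11), pos 1: x→b (+4), pos 2: i→u (+12), pos 3: d→o (+11), pos 4: e→i (+4) — repeating every 3. A repeating key of period 3 is used — shifts +11, +4, +12 over and over.
Undoing it on dlmco: d−11=s, l−4=h, m−12=a, c−11=r, o−4=k.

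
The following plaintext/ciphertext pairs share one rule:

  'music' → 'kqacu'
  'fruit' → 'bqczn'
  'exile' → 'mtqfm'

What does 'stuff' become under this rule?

The word is reversed, then every letter is shifted forward by 8.
For stuff: reverse → ffuts; then shift: f+8=n, f+8=n, u+8=c, t+8=b, s+8=a.

nncba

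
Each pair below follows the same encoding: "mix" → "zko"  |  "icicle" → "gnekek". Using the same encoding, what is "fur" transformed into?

twh

The output letters match the input read backwards, each shifted +2: mix reversed is xim. The word is reversed, then every letter is shifted forward by 2.
On fur: reverse → ruf; then shift: r+2=t, u+2=w, f+2=h.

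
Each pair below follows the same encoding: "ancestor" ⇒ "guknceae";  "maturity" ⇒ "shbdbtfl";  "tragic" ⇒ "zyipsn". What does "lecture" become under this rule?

Letter i (0-indexed) is shifted by i+6, so successive shifts are 6, 7, 8, ….
On lecture: l+6=r, e+7=l, c+8=k, t+9=c, u+10=e, r+11=c, e+12=q.

rlkcecq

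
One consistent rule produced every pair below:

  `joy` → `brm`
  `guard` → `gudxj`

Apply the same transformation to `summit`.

wlppxv

Read the word backwards and shift each letter +3.
For summit: reverse → timmus; then shift: t+3=w, i+3=l, m+3=p, m+3=p, u+3=x, s+3=v.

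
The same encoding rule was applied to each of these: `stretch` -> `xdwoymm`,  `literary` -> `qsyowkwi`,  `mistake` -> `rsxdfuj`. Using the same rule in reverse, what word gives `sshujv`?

nickel

Shifts by position in stretch: pos 0: s→x (+5), pos 1: t→d (+10), pos 2: r→w (+5), pos 3: e→o (+10) — repeating every 2. It's a Vigenère-style cipher with numeric key [5,10]: position i shifts by key[i mod 2].
Undoing it on sshujv: s−5=n, s−10=i, h−5=c, u−10=k, j−5=e, v−10=l.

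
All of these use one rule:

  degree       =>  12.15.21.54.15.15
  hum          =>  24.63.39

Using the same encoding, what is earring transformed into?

The formula is n = 3×(alphabet index, a=1).
Applying it to earring: e=5→15, a=1→3, r=18→54, r=18→54, i=9→27, n=14→42, g=7→21.

15.3.54.54.27.42.21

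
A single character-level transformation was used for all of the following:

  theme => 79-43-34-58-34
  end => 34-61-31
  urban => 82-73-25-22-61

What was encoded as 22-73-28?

arc

Each letter becomes 3×(its alphabet position, a=1..z=26) + 19.
Reversing it on 22-73-28: 22→(22−19)÷3=1=a, 73→(73−19)÷3=18=r, 28→(28−19)÷3=3=c.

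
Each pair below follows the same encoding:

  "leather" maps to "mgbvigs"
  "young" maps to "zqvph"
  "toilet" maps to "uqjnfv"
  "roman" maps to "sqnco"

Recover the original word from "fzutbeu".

It's a Vigenère-style cipher with numeric key [1,2]: position i shifts by key[i mod 2].
Undoing it on fzutbeu: f−1=e, z−2=x, u−1=t, t−2=r, b−1=a, e−2=c, u−1=t.

extract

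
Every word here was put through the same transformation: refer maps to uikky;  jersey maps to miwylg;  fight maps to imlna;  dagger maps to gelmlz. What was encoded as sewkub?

The shift increases by 1 at each position, starting from +3: 3, 4, 5, ….
Reversing it on sewkub: s−3=p, e−4=a, w−5=r, k−6=e, u−7=n, b−8=t.

parent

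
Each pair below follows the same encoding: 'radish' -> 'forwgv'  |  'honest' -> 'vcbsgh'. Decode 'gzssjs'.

sleeve

Compare letters: r→f is +14, a→o is +14, d→r is +14 — a constant shift. Each letter is shifted forward by 14 in the alphabet (a Caesar shift of +14).
Decoding gzssjs: g−14=s, z−14=l, s−14=e, s−14=e, j−14=v, s−14=e.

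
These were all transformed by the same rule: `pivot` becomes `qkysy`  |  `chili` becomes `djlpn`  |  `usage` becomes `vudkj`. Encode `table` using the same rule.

ucepj

Letter i (0-indexed) is shifted by i+1, so successive shifts are 1, 2, 3, ….
On table: t+1=u, a+2=c, b+3=e, l+4=p, e+5=j.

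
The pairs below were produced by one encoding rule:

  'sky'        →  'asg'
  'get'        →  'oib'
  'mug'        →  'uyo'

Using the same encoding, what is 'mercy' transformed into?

The shift depends on letter class: consonant s→a is +8, but vowel e→i is +4. Two shifts are in play — +4 for a/e/i/o/u, +8 for every other letter.
On mercy: m(cons)+8=u, e(vowel)+4=i, r(cons)+8=z, c(cons)+8=k, y(cons)+8=g.

uizkg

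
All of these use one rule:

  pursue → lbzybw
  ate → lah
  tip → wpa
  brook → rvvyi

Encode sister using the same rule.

The output letters match the input read backwards, each shifted +7: pursue reversed is eusrup. Read the word backwards and shift each letter +7.
On sister: reverse → retsis; then shift: r+7=y, e+7=l, t+7=a, s+7=z, i+7=p, s+7=z.

ylazpz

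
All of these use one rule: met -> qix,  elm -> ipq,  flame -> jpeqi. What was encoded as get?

Every letter moves 4 places later in the alphabet, wrapping around z→a.
Decoding get: g−4=c, e−4=a, t−4=p.

cap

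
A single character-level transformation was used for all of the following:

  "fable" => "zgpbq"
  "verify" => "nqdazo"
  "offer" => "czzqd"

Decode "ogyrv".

f(5)→z(25) and a(0)→g(6) fit y≡9x+6 (mod 26); the inverse of 9 mod 26 is 3. Treating letters as 0–25, the rule is x ↦ 9x + 6 (mod 26).
Decoding ogyrv: o(14)→3·(14−6)≡24=y; g(6)→3·(6−6)≡0=a; y(24)→3·(24−6)≡2=c; r(17)→3·(17−6)≡7=h; v(21)→3·(21−6)≡19=t (all mod 26).

yacht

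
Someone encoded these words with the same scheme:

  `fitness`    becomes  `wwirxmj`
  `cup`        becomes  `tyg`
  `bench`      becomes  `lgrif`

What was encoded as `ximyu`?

The output letters match the input read backwards, each shifted +4: fitness reversed is ssentif. Read the word backwards and shift each letter +4.
Decoding ximyu: shift back: x−4=t, i−4=e, m−4=i, y−4=u, u−4=q → teiuq; then reverse → quiet.

quiet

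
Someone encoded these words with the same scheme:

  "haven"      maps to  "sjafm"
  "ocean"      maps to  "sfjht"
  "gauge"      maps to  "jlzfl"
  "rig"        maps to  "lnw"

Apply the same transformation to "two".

Two steps: reverse the string, then apply a Caesar shift of +5.
Applying it to two: reverse → owt; then shift: o+5=t, w+5=b, t+5=y.

tby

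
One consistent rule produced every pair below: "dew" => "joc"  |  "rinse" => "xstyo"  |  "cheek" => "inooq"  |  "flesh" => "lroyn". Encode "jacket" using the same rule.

The shift depends on letter class: consonant d→j is +6, but vowel e→o is +10. The rule splits by letter class: vowels +10, consonants +6.
Applying it to jacket: j(cons)+6=p, a(vowel)+10=k, c(cons)+6=i, k(cons)+6=q, e(vowel)+10=o, t(cons)+6=z.

pkiqoz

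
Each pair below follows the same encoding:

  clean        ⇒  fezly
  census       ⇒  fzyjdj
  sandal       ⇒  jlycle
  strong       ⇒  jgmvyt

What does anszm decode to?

viper

This is an affine cipher: with a=0,…,z=25, each position x becomes (23x+11) mod 26.
Undoing it on anszm: a(0)→17·(0−11)≡21=v; n(13)→17·(13−11)≡8=i; s(18)→17·(18−11)≡15=p; z(25)→17·(25−11)≡4=e; m(12)→17·(12−11)≡17=r (all mod 26).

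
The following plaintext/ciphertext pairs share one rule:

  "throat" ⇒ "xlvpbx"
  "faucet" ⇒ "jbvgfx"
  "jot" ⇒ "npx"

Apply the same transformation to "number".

rvqffv

The shift depends on letter class: consonant t→x is +4, but vowel o→p is +1. Vowels shift forward by 1 and consonants shift forward by 4.
For number: n(cons)+4=r, u(vowel)+1=v, m(cons)+4=q, b(cons)+4=f, e(vowel)+1=f, r(cons)+4=v.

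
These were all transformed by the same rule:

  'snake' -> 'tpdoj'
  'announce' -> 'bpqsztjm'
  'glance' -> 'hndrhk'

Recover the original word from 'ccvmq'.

In snake: s→t is +1, n→p is +2, a→d is +3, k→o is +4 — the shift increases by 1 each position. Each letter shifts forward by (position + 1), i.e. 1, 2, 3, … — the shift grows by one for each successive letter.
Reversing it on ccvmq: c−1=b, c−2=a, v−3=s, m−4=i, q−5=l.

basil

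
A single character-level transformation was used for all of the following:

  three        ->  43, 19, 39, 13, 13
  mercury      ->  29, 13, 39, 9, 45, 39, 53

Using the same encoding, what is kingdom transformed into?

25, 21, 31, 17, 11, 33, 29

t(#20)→43 and h(#8)→19: differences scale by 2, so n = 2·pos + 3. The formula is n = 2×(alphabet index, a=1) + 3.
Applying it to kingdom: k=11→25, i=9→21, n=14→31, g=7→17, d=4→11, o=15→33, m=13→29.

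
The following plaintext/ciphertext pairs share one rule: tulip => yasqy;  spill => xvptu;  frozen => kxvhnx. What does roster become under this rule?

wuzbnb

In tulip: t→y is +5, u→a is +6, l→s is +7, i→q is +8 — the shift increases by 1 each position. Letter i (0-indexed) is shifted by i+5, so successive shifts are 5, 6, 7, ….
For roster: r+5=w, o+6=u, s+7=z, t+8=b, e+9=n, r+10=b.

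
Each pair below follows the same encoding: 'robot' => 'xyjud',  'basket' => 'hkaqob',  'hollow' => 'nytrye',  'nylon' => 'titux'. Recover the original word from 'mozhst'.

Shifts by position in robot: pos 0: r→x (+6), pos 1: o→y (+10), pos 2: b→j (+8), pos 3: o→u (+6), pos 4: t→d (+10) — repeating every 3. A repeating key of period 3 is used — shifts +6, +10, +8 over and over.
Decoding mozhst: m−6=g, o−10=e, z−8=r, h−6=b, s−10=i, t−8=l.

gerbil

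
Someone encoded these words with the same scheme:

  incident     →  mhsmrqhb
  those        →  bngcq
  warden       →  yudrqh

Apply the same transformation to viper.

zmfqd

i(8)→m(12) and n(13)→h(7) fit y≡25x+20 (mod 26); the inverse of 25 mod 26 is 25. Treating letters as 0–25, the rule is x ↦ 25x + 20 (mod 26).
On viper: v(21)→25·21+20≡25=z; i(8)→25·8+20≡12=m; p(15)→25·15+20≡5=f; e(4)→25·4+20≡16=q; r(17)→25·17+20≡3=d (all mod 26).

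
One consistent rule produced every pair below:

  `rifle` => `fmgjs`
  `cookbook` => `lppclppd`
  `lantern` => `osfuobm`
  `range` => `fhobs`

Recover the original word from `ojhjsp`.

The output letters match the input read backwards, each shifted +1: rifle reversed is elfir. Read the word backwards and shift each letter +1.
Reversing it on ojhjsp: shift back: o−1=n, j−1=i, h−1=g, j−1=i, s−1=r, p−1=o → nigiro; then reverse → origin.

origin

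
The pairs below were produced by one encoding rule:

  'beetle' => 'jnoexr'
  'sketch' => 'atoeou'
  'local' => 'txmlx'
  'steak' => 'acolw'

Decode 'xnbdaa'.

person

In beetle: b→j is +8, e→n is +9, e→o is +10, t→e is +11 — the shift increases by 1 each position. Letter i (0-indexed) is shifted by i+8, so successive shifts are 8, 9, 10, ….
Undoing it on xnbdaa: x−8=p, n−9=e, b−10=r, d−11=s, a−12=o, a−13=n.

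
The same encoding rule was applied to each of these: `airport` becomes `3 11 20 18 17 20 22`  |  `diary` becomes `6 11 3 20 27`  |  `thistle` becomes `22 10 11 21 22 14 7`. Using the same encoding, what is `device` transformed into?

6 7 24 11 5 7

a is letter #1 and maps to 3: an offset of 2. Each letter is replaced by its alphabet position (a=1..z=26) + 2.
On device: d=4→6, e=5→7, v=22→24, i=9→11, c=3→5, e=5→7.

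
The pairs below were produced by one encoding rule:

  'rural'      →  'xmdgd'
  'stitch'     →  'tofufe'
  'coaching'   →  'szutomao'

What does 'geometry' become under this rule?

kdfqyaqs

The output letters match the input read backwards, each shifted +12: rural reversed is larur. Read the word backwards and shift each letter +12.
Applying it to geometry: reverse → yrtemoeg; then shift: y+12=k, r+12=d, t+12=f, e+12=q, m+12=y, o+12=a, e+12=q, g+12=s.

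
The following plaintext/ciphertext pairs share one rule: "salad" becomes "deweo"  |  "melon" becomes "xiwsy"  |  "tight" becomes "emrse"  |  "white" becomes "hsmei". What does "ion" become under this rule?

msy

The shift depends on letter class: consonant s→d is +11, but vowel a→e is +4. Two shifts are in play — +4 for a/e/i/o/u, +11 for every other letter.
For ion: i(vowel)+4=m, o(vowel)+4=s, n(cons)+11=y.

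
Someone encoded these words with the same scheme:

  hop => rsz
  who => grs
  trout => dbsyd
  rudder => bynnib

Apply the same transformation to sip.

The shift depends on letter class: consonant h→r is +10, but vowel o→s is +4. Vowels shift forward by 4 and consonants shift forward by 10.
Applying it to sip: s(cons)+10=c, i(vowel)+4=m, p(cons)+10=z.

cmz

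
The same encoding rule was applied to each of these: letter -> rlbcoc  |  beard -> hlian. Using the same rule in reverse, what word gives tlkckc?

In letter: l→r is +6, e→l is +7, t→b is +8, t→c is +9 — the shift increases by 1 each position. Each letter shifts forward by (position + 6), i.e. 6, 7, 8, … — the shift grows by one for each successive letter.
Undoing it on tlkckc: t−6=n, l−7=e, k−8=c, c−9=t, k−10=a, c−11=r.

nectar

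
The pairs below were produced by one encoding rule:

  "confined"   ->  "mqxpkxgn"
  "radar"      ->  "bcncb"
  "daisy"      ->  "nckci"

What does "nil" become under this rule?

The shift depends on letter class: consonant c→m is +10, but vowel o→q is +2. The rule splits by letter class: vowels +2, consonants +10.
For nil: n(cons)+10=x, i(vowel)+2=k, l(cons)+10=v.

xkv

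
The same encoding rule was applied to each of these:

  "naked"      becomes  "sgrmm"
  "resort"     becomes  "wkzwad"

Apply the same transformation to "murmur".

rayudb

In naked: n→s is +5, a→g is +6, k→r is +7, e→m is +8 — the shift increases by 1 each position. Letter i (0-indexed) is shifted by i+5, so successive shifts are 5, 6, 7, ….
For murmur: m+5=r, u+6=a, r+7=y, m+8=u, u+9=d, r+10=b.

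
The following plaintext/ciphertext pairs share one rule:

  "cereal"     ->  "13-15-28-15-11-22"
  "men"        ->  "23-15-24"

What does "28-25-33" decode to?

row

The number is (letter's place in the alphabet, a=1) + 10.
Undoing it on 28-25-33: 28→(28−10)÷1=18=r, 25→(25−10)÷1=15=o, 33→(33−10)÷1=23=w.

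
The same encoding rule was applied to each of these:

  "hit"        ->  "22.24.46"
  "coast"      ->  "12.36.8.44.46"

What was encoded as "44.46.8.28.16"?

stake

h(#8)→22 and i(#9)→24: differences scale by 2, so n = 2·pos + 6. The formula is n = 2×(alphabet index, a=1) + 6.
Reversing it on 44.46.8.28.16: 44→(44−6)÷2=19=s, 46→(46−6)÷2=20=t, 8→(8−6)÷2=1=a, 28→(28−6)÷2=11=k, 16→(16−6)÷2=5=e.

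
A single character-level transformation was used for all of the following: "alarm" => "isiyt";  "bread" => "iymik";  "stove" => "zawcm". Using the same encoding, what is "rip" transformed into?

The shift depends on letter class: consonant l→s is +7, but vowel a→i is +8. Two shifts are in play — +8 for a/e/i/o/u, +7 for every other letter.
For rip: r(cons)+7=y, i(vowel)+8=q, p(cons)+7=w.

yqw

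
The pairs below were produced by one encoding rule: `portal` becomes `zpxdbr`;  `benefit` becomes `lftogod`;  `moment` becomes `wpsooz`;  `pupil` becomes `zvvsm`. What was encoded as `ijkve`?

yield

Shifts by position in portal: pos 0: p→z (+10), pos 1: o→p (+1), pos 2: r→x (+6), pos 3: t→d (+10), pos 4: a→b (+1), pos 5: l→r (+6) — repeating every 3. It's a Vigenère-style cipher with numeric key [10,1,6]: position i shifts by key[i mod 3].
Undoing it on ijkve: i−10=y, j−1=i, k−6=e, v−10=l, e−1=d.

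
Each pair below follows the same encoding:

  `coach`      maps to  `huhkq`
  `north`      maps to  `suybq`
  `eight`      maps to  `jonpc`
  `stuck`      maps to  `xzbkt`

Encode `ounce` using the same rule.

taukn

In coach: c→h is +5, o→u is +6, a→h is +7, c→k is +8 — the shift increases by 1 each position. The shift increases by 1 at each position, starting from +5: 5, 6, 7, ….
Applying it to ounce: o+5=t, u+6=a, n+7=u, c+8=k, e+9=n.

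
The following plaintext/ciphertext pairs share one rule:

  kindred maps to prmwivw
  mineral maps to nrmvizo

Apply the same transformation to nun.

mfm

Each letter is replaced by its mirror in the alphabet: a↔z, b↔y, c↔x, and so on (the Atbash cipher).
On nun: n↔m, u↔f, n↔m.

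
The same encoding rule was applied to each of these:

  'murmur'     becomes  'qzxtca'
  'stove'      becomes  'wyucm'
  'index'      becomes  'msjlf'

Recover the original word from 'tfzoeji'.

In murmur: m→q is +4, u→z is +5, r→x is +6, m→t is +7 — the shift increases by 1 each position. Letter i (0-indexed) is shifted by i+4, so successive shifts are 4, 5, 6, ….
Reversing it on tfzoeji: t−4=p, f−5=a, z−6=t, o−7=h, e−8=w, j−9=a, i−10=y.

pathway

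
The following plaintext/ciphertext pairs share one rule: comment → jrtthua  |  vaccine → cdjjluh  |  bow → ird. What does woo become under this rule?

The shift depends on letter class: consonant c→j is +7, but vowel o→r is +3. The rule splits by letter class: vowels +3, consonants +7.
Applying it to woo: w(cons)+7=d, o(vowel)+3=r, o(vowel)+3=r.

drr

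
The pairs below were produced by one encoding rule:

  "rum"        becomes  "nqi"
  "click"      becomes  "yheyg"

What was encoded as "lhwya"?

place

Every letter moves 22 places later in the alphabet, wrapping around z→a.
Decoding lhwya: l−22=p, h−22=l, w−22=a, y−22=c, a−22=e.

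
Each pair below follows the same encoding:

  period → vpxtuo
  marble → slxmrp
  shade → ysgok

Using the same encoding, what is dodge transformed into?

jzjrk

The shifts repeat in a cycle of length 2: positions 0,1,… shift by +6, +11, then the pattern repeats.
On dodge: d+6=j, o+11=z, d+6=j, g+11=r, e+6=k.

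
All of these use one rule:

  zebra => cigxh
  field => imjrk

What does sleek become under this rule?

vpjkr

In zebra: z→c is +3, e→i is +4, b→g is +5, r→x is +6 — the shift increases by 1 each position. The shift increases by 1 at each position, starting from +3: 3, 4, 5, ….
For sleek: s+3=v, l+4=p, e+5=j, e+6=k, k+7=r.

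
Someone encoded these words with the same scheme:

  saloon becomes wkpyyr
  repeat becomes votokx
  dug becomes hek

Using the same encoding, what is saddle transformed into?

wkhhpo

Vowels shift forward by 10 and consonants shift forward by 4.
For saddle: s(cons)+4=w, a(vowel)+10=k, d(cons)+4=h, d(cons)+4=h, l(cons)+4=p, e(vowel)+10=o.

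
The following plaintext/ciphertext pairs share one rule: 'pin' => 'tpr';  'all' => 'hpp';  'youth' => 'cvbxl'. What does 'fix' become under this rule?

jpb

The shift depends on letter class: consonant p→t is +4, but vowel i→p is +7. Vowels shift forward by 7 and consonants shift forward by 4.
Applying it to fix: f(cons)+4=j, i(vowel)+7=p, x(cons)+4=b.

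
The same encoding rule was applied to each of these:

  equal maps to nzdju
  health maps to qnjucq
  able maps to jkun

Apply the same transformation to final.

orwju

Compare letters: e→n is +9, q→z is +9, u→d is +9 — a constant shift. It's a constant shift of +9 (ROT9).
On final: f+9=o, i+9=r, n+9=w, a+9=j, l+9=u.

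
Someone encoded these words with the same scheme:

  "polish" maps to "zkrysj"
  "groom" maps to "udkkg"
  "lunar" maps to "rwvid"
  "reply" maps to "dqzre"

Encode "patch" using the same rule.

This is an affine cipher: with a=0,…,z=25, each position x becomes (15x+8) mod 26.
On patch: p(15)→15·15+8≡25=z; a(0)→15·0+8≡8=i; t(19)→15·19+8≡7=h; c(2)→15·2+8≡12=m; h(7)→15·7+8≡9=j (all mod 26).

zihmj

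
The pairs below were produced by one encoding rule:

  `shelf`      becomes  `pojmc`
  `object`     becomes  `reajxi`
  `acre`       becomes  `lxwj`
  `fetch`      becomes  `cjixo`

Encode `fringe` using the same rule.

s(18)→p(15) and h(7)→o(14) fit y≡19x+11 (mod 26); the inverse of 19 mod 26 is 11. Each letter's alphabet position (a=0..z=25) is mapped through 19·x+11 mod 26 — an affine cipher.
On fringe: f(5)→19·5+11≡2=c; r(17)→19·17+11≡22=w; i(8)→19·8+11≡7=h; n(13)→19·13+11≡24=y; g(6)→19·6+11≡21=v; e(4)→19·4+11≡9=j (all mod 26).

cwhyvj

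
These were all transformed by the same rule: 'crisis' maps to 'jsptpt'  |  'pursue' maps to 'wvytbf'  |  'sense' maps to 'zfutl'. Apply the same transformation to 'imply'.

pnwmf

Shifts by position in crisis: pos 0: c→j (+7), pos 1: r→s (+1), pos 2: i→p (+7), pos 3: s→t (+1) — repeating every 2. It's a Vigenère-style cipher with numeric key [7,1]: position i shifts by key[i mod 2].
On imply: i+7=p, m+1=n, p+7=w, l+1=m, y+7=f.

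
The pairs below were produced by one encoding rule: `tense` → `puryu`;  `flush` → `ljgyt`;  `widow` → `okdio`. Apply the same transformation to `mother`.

Treating letters as 0–25, the rule is x ↦ 17x + 4 (mod 26).
On mother: m(12)→17·12+4≡0=a; o(14)→17·14+4≡8=i; t(19)→17·19+4≡15=p; h(7)→17·7+4≡19=t; e(4)→17·4+4≡20=u; r(17)→17·17+4≡7=h (all mod 26).

aiptuh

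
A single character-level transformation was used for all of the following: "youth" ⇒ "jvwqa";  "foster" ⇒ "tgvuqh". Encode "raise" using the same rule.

gukct

The output letters match the input read backwards, each shifted +2: youth reversed is htuoy. Two steps: reverse the string, then apply a Caesar shift of +2.
On raise: reverse → esiar; then shift: e+2=g, s+2=u, i+2=k, a+2=c, r+2=t.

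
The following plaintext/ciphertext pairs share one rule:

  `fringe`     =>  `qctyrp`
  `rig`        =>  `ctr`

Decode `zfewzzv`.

Compare letters: f→q is +11, r→c is +11, i→t is +11 — a constant shift. This is a Caesar cipher with shift 11.
Decoding zfewzzv: z−11=o, f−11=u, e−11=t, w−11=l, z−11=o, z−11=o, v−11=k.

outlook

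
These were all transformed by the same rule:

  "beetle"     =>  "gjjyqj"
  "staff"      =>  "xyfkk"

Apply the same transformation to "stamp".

It's a constant shift of +5 (ROT5).
On stamp: s+5=x, t+5=y, a+5=f, m+5=r, p+5=u.

xyfru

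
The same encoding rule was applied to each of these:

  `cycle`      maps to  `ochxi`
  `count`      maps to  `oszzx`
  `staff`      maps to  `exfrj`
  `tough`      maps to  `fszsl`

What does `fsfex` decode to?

toast

Shifts by position in cycle: pos 0: c→o (+12), pos 1: y→c (+4), pos 2: c→h (+5), pos 3: l→x (+12), pos 4: e→i (+4) — repeating every 3. A repeating key of period 3 is used — shifts +12, +4, +5 over and over.
Undoing it on fsfex: f−12=t, s−4=o, f−5=a, e−12=s, x−4=t.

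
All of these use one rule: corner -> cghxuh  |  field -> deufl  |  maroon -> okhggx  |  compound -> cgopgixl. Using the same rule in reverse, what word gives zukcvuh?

teacher

Treating letters as 0–25, the rule is x ↦ 9x + 10 (mod 26).
Undoing it on zukcvuh: z(25)→3·(25−10)≡19=t; u(20)→3·(20−10)≡4=e; k(10)→3·(10−10)≡0=a; c(2)→3·(2−10)≡2=c; v(21)→3·(21−10)≡7=h; u(20)→3·(20−10)≡4=e; h(7)→3·(7−10)≡17=r (all mod 26).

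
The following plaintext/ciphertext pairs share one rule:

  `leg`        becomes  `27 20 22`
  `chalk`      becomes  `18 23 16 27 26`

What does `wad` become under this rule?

The number is (letter's place in the alphabet, a=1) + 15.
On wad: w=23→38, a=1→16, d=4→19.

38 16 19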